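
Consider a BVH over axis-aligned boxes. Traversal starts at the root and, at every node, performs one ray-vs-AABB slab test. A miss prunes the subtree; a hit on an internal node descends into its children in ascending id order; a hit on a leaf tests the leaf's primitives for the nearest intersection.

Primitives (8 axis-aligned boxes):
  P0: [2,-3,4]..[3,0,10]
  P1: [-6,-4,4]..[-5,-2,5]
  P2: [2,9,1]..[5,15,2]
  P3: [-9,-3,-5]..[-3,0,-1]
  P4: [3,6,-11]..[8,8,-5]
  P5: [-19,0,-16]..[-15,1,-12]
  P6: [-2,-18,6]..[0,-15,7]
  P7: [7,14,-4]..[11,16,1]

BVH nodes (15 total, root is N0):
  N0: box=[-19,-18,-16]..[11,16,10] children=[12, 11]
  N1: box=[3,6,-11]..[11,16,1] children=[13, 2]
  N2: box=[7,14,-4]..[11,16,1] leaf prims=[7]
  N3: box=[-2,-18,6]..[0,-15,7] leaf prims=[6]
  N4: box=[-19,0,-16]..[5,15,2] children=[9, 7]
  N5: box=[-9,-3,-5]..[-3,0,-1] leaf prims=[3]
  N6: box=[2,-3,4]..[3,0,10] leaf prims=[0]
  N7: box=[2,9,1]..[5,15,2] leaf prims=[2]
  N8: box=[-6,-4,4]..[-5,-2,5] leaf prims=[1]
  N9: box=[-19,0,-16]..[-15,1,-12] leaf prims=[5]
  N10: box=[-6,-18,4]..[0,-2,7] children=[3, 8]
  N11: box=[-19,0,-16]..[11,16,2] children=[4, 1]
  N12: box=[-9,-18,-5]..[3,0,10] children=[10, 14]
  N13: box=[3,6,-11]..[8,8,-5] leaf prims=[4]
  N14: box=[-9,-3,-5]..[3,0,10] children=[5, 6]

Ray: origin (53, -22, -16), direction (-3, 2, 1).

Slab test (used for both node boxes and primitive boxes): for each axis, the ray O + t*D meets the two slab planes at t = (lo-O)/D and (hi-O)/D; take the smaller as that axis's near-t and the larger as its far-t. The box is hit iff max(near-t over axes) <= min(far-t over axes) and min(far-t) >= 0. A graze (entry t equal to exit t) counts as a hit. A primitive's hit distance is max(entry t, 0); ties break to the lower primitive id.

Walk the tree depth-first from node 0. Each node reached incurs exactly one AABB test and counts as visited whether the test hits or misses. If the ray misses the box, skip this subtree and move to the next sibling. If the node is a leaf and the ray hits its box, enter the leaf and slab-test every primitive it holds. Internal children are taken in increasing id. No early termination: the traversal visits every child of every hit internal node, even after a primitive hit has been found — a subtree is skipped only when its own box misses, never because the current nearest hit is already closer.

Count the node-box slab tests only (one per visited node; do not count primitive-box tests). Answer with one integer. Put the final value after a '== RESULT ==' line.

Traverse from the root:
N0 x:[14,24] y:[2,19] z:[0,26] -> hit [14,19], descend [11, 12]
  N11 x:[14,24] y:[11,19] z:[0,18] -> hit [14,18], descend [1, 4]
    N1 x:[14,50/3] y:[14,19] z:[5,17] -> hit [14,50/3], descend [2, 13]
      N2 x:[14,46/3] y:[18,19] z:[12,17] -> miss, prune
      N13 x:[15,50/3] y:[14,15] z:[5,11] -> miss, prune
    N4 x:[16,24] y:[11,37/2] z:[0,18] -> hit [16,18], descend [7, 9]
      N7 x:[16,17] y:[31/2,37/2] z:[17,18] -> hit [17,17] leaf, test {P2@t=17}
      N9 x:[68/3,24] y:[11,23/2] z:[0,4] -> miss, prune
  N12 x:[50/3,62/3] y:[2,11] z:[11,26] -> miss, prune

Visited [0, 11, 1, 2, 13, 4, 7, 9, 12]. Tests: 9 box, 1 leaf. Nearest: P2.

== RESULT ==
9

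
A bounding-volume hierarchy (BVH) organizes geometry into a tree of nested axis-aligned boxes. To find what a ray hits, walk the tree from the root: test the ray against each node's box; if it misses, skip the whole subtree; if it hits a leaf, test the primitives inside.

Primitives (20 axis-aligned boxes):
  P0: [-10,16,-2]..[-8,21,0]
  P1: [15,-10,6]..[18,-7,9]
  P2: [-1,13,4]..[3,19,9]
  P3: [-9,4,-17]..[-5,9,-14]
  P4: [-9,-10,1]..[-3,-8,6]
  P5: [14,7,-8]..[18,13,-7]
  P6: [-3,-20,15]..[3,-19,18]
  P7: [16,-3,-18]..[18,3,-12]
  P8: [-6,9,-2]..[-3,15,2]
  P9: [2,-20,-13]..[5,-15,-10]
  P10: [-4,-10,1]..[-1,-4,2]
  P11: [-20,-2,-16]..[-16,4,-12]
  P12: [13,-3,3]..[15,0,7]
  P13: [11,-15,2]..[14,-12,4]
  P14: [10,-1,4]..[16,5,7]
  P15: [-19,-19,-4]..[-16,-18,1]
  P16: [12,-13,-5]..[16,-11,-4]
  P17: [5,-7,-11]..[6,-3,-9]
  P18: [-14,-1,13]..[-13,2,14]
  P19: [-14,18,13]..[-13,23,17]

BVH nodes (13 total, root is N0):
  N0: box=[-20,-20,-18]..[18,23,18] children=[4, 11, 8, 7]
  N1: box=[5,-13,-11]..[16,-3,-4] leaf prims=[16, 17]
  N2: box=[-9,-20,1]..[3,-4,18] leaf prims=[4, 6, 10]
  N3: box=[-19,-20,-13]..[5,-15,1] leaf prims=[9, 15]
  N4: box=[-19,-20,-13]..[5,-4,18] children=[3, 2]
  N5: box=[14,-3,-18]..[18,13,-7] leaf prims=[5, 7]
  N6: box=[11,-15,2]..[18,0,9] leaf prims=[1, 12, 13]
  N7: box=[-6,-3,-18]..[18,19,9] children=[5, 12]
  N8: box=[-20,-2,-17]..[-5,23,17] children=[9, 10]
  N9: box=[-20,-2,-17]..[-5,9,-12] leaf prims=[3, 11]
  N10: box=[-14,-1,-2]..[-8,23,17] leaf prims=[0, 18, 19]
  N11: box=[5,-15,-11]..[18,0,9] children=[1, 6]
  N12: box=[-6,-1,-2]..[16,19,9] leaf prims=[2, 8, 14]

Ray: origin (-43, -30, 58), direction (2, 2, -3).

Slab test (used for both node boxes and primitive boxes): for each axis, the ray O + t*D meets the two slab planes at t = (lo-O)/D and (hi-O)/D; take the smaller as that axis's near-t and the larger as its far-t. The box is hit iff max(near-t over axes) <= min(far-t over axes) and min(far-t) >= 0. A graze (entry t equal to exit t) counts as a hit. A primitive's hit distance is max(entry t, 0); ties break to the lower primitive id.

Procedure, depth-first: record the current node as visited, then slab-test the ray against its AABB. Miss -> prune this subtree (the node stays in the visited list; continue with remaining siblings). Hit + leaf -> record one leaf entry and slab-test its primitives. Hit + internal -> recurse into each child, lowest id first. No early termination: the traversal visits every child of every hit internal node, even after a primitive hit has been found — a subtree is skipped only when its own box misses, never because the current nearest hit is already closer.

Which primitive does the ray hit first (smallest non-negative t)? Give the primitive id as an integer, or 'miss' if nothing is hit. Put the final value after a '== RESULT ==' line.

Walk:
N0 x:[23/2,61/2] y:[5,53/2] z:[40/3,76/3] -> hit [40/3,76/3], descend [4, 7, 8, 11]
  N4 x:[12,24] y:[5,13] z:[40/3,71/3] -> miss, prune
  N7 x:[37/2,61/2] y:[27/2,49/2] z:[49/3,76/3] -> hit [37/2,49/2], descend [5, 12]
    N5 x:[57/2,61/2] y:[27/2,43/2] z:[65/3,76/3] -> miss, prune
    N12 x:[37/2,59/2] y:[29/2,49/2] z:[49/3,20] -> hit [37/2,20] leaf, test {P2(miss), P8@t=39/2, P14(miss)}
  N8 x:[23/2,19] y:[14,53/2] z:[41/3,25] -> hit [14,19], descend [9, 10]
    N9 x:[23/2,19] y:[14,39/2] z:[70/3,25] -> miss, prune
    N10 x:[29/2,35/2] y:[29/2,53/2] z:[41/3,20] -> hit [29/2,35/2] leaf, test {P0(miss), P18@t=44/3, P19(miss)}
  N11 x:[24,61/2] y:[15/2,15] z:[49/3,23] -> miss, prune

order=[0, 4, 7, 5, 12, 8, 9, 10, 11]  |boxes|=9  |leaves|=2  hit=P18

== RESULT ==
18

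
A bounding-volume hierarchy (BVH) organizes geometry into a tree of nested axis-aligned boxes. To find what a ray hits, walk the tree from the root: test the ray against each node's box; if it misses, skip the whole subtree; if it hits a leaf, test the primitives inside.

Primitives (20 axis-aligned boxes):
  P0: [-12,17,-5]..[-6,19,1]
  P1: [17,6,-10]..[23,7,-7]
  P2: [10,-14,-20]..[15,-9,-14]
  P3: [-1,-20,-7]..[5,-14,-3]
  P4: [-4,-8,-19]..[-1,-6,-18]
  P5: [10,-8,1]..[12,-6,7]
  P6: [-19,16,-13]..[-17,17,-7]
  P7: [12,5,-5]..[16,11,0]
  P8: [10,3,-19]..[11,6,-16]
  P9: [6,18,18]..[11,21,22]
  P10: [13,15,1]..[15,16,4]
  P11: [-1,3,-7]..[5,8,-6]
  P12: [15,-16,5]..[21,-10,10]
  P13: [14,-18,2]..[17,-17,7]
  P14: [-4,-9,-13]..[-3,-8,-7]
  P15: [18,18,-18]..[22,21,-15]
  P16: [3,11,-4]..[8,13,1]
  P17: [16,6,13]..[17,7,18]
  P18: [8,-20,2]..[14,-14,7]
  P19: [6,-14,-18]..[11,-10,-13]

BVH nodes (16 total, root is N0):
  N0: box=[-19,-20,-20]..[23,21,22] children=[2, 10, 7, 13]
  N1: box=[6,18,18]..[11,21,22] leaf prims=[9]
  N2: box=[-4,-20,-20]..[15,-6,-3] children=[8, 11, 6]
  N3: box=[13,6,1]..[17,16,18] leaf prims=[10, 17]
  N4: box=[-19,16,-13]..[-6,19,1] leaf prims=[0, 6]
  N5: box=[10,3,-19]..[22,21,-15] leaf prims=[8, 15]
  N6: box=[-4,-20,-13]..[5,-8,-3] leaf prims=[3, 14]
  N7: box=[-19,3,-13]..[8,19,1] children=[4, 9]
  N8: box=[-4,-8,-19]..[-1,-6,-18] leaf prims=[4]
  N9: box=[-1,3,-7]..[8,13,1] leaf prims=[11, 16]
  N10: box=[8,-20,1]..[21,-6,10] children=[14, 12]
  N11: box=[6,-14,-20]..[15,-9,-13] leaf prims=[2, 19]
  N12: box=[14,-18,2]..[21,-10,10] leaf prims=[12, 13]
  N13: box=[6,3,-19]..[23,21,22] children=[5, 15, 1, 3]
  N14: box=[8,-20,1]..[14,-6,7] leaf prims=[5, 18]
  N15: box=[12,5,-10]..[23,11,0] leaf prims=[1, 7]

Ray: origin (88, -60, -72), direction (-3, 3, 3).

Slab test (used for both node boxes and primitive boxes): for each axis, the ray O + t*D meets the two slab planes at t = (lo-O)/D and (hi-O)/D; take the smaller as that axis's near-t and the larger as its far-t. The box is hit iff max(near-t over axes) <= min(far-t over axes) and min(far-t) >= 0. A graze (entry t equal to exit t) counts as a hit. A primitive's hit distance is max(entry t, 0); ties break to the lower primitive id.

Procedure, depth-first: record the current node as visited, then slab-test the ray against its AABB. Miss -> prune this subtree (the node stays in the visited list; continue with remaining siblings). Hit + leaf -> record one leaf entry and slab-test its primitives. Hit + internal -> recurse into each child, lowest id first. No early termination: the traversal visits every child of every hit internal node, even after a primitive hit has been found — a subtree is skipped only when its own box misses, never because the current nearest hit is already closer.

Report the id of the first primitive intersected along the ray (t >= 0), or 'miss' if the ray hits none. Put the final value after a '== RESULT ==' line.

Walk:
N0 x:[65/3,107/3] y:[40/3,27] z:[52/3,94/3] -> hit [65/3,27], descend [2, 7, 10, 13]
  N2 x:[73/3,92/3] y:[40/3,18] z:[52/3,23] -> miss, prune
  N7 x:[80/3,107/3] y:[21,79/3] z:[59/3,73/3] -> miss, prune
  N10 x:[67/3,80/3] y:[40/3,18] z:[73/3,82/3] -> miss, prune
  N13 x:[65/3,82/3] y:[21,27] z:[53/3,94/3] -> hit [65/3,27], descend [1, 3, 5, 15]
    N1 x:[77/3,82/3] y:[26,27] z:[30,94/3] -> miss, prune
    N3 x:[71/3,25] y:[22,76/3] z:[73/3,30] -> hit [73/3,25] leaf, test {P10@t=25, P17(miss)}
    N5 x:[22,26] y:[21,27] z:[53/3,19] -> miss, prune
    N15 x:[65/3,76/3] y:[65/3,71/3] z:[62/3,24] -> hit [65/3,71/3] leaf, test {P1(miss), P7(miss)}

Visited [0, 2, 7, 10, 13, 1, 3, 5, 15]. Tests: 9 box, 2 leaf. Nearest: P10.

== RESULT ==
10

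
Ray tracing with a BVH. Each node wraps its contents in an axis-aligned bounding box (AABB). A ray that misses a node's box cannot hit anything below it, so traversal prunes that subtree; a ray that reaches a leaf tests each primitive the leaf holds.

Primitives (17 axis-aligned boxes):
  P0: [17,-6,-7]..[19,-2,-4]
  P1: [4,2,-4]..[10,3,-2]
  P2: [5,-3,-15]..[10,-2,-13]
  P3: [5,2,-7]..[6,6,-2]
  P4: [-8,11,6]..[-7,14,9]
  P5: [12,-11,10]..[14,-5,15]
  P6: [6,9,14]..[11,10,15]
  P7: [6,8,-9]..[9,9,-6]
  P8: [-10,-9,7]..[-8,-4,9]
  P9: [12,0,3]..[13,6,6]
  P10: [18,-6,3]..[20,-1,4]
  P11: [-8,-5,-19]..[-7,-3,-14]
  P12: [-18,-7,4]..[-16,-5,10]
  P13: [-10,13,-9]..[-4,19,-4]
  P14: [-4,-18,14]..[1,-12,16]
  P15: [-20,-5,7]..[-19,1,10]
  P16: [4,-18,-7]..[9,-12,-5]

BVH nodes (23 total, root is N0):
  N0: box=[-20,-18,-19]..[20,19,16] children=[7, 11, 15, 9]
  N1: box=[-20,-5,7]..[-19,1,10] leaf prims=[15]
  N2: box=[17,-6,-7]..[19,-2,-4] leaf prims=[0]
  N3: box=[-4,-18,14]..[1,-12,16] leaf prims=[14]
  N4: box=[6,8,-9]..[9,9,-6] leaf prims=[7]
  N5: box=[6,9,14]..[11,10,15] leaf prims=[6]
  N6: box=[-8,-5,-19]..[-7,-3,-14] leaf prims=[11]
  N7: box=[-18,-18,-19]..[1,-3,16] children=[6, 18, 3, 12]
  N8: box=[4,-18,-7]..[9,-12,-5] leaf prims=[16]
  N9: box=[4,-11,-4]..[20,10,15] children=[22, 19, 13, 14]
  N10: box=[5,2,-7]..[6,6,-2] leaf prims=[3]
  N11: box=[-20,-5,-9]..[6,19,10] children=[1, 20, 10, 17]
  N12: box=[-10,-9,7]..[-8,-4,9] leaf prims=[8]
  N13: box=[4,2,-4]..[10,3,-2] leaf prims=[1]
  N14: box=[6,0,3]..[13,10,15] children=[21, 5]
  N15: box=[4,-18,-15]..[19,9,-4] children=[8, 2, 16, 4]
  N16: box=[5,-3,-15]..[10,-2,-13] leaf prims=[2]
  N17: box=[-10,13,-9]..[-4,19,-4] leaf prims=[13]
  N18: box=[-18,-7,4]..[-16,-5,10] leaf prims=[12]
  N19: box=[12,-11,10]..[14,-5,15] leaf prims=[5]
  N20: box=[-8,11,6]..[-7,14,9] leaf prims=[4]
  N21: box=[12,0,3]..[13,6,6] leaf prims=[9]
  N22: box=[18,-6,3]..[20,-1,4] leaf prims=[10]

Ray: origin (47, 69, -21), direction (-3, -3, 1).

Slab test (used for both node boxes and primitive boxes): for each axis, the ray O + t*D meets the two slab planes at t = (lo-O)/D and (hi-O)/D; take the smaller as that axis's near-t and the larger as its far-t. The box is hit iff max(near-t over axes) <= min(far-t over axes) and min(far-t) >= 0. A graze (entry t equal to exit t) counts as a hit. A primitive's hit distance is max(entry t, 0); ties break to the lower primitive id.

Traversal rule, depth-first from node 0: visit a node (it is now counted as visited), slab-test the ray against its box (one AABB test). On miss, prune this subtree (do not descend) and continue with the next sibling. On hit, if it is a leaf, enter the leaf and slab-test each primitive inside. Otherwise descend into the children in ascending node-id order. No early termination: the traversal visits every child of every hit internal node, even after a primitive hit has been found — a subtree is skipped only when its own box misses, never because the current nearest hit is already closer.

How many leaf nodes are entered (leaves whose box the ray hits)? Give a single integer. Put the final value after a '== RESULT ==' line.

Trace the traversal:
N0 x:[9,67/3] y:[50/3,29] z:[2,37] -> hit [50/3,67/3], descend [7, 9, 11, 15]
  N7 x:[46/3,65/3] y:[24,29] z:[2,37] -> miss, prune
  N9 x:[9,43/3] y:[59/3,80/3] z:[17,36] -> miss, prune
  N11 x:[41/3,67/3] y:[50/3,74/3] z:[12,31] -> hit [50/3,67/3], descend [1, 10, 17, 20]
    N1 x:[22,67/3] y:[68/3,74/3] z:[28,31] -> miss, prune
    N10 x:[41/3,14] y:[21,67/3] z:[14,19] -> miss, prune
    N17 x:[17,19] y:[50/3,56/3] z:[12,17] -> hit [17,17] leaf, test {P13@t=17}
    N20 x:[18,55/3] y:[55/3,58/3] z:[27,30] -> miss, prune
  N15 x:[28/3,43/3] y:[20,29] z:[6,17] -> miss, prune

Summary -> nodes [0, 7, 9, 11, 1, 10, 17, 20, 15]; box-tests=9; leaf-entries=1; first=P13

== RESULT ==
1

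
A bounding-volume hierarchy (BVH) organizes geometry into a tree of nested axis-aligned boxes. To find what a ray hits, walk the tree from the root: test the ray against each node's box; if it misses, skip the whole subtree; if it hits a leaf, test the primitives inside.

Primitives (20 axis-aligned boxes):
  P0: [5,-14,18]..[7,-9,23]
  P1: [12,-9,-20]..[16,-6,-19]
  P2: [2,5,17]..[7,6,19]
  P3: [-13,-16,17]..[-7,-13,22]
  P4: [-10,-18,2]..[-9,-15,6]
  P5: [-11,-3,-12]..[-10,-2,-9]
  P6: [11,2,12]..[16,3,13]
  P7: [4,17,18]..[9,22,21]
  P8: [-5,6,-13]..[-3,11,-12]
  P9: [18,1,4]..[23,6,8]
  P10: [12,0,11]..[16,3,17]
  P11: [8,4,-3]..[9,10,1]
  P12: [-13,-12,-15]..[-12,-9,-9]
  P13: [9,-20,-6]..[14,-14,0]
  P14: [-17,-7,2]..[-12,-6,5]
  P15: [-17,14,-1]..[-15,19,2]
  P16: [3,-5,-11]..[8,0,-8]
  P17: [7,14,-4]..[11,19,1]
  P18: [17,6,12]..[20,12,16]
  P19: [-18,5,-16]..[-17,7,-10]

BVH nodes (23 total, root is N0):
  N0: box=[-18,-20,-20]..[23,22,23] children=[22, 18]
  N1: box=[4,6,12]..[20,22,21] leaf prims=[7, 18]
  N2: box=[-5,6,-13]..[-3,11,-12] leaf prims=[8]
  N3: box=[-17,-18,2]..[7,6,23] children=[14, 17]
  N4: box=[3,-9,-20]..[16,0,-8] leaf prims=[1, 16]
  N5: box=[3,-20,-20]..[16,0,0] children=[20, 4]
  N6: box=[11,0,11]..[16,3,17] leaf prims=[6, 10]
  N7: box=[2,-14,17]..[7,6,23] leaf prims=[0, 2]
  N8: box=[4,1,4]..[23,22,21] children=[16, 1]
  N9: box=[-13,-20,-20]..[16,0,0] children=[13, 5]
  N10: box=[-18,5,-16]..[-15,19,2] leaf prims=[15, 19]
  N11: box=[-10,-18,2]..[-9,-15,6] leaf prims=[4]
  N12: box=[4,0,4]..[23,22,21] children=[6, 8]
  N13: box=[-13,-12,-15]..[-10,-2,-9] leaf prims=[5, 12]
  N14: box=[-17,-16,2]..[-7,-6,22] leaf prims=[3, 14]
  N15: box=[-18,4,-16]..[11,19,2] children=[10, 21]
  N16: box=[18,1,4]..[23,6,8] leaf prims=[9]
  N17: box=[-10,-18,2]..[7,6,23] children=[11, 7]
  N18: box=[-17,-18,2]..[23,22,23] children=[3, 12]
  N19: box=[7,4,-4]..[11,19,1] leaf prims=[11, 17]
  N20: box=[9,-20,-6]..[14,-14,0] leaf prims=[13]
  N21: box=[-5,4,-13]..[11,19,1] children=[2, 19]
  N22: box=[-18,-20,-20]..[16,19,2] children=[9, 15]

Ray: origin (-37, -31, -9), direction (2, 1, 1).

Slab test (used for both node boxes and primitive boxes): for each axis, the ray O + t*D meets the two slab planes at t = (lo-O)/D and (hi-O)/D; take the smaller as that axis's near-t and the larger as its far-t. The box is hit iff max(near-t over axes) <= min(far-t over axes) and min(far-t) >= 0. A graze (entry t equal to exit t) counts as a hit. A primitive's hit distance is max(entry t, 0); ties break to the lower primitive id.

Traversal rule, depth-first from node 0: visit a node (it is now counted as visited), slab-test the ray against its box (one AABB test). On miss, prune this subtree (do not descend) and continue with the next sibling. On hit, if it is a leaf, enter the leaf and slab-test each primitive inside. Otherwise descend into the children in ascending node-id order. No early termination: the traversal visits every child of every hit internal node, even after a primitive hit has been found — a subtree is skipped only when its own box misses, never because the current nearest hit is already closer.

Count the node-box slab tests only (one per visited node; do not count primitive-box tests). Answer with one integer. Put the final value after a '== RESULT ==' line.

Walk:
N0 x:[19/2,30] y:[11,53] z:[-11,32] -> hit [11,30], descend [18, 22]
  N18 x:[10,30] y:[13,53] z:[11,32] -> hit [13,30], descend [3, 12]
    N3 x:[10,22] y:[13,37] z:[11,32] -> hit [13,22], descend [14, 17]
      N14 x:[10,15] y:[15,25] z:[11,31] -> hit [15,15] leaf, test {P3(miss), P14(miss)}
      N17 x:[27/2,22] y:[13,37] z:[11,32] -> hit [27/2,22], descend [7, 11]
        N7 x:[39/2,22] y:[17,37] z:[26,32] -> miss, prune
        N11 x:[27/2,14] y:[13,16] z:[11,15] -> hit [27/2,14] leaf, test {P4@t=27/2}
    N12 x:[41/2,30] y:[31,53] z:[13,30] -> miss, prune
  N22 x:[19/2,53/2] y:[11,50] z:[-11,11] -> hit [11,11], descend [9, 15]
    N9 x:[12,53/2] y:[11,31] z:[-11,9] -> miss, prune
    N15 x:[19/2,24] y:[35,50] z:[-7,11] -> miss, prune

order=[0, 18, 3, 14, 17, 7, 11, 12, 22, 9, 15]  |boxes|=11  |leaves|=2  hit=P4

== RESULT ==
11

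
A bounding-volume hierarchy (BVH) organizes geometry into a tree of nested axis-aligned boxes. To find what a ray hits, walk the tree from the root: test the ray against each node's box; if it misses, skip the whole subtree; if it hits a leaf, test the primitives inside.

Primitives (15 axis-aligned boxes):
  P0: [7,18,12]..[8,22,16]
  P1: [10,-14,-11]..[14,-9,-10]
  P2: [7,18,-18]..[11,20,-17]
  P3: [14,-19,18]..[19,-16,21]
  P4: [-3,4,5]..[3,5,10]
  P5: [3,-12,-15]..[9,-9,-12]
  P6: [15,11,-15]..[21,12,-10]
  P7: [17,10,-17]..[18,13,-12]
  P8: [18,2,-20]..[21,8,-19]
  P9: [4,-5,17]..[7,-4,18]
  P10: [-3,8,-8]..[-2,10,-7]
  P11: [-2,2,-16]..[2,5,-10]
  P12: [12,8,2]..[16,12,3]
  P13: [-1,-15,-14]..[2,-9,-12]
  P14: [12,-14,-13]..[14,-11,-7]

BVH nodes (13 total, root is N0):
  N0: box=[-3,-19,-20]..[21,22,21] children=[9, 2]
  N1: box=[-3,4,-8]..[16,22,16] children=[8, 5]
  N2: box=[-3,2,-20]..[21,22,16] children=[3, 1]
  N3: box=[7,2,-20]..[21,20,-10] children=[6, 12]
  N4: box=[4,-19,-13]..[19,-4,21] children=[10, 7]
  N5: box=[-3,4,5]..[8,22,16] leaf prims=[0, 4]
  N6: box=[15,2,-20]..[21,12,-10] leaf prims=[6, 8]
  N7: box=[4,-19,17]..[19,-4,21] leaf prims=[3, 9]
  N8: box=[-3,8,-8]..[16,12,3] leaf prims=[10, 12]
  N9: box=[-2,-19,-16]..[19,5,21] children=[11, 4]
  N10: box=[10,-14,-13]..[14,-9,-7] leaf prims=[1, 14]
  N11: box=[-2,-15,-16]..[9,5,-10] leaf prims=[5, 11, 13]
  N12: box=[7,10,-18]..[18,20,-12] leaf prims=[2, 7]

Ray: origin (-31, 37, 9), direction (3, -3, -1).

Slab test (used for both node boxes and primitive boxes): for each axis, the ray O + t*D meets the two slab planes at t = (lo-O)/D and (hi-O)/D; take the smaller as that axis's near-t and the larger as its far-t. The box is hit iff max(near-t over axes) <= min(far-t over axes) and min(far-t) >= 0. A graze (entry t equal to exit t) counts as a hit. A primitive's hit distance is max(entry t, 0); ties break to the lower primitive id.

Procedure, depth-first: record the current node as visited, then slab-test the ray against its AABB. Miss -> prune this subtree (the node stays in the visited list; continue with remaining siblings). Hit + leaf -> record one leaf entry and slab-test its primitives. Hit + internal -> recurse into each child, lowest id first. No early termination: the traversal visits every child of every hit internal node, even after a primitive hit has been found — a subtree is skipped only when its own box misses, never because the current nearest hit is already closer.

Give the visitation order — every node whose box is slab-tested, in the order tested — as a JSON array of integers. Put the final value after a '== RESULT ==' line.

Trace the traversal:
N0 x:[28/3,52/3] y:[5,56/3] z:[-12,29] -> hit [28/3,52/3], descend [2, 9]
  N2 x:[28/3,52/3] y:[5,35/3] z:[-7,29] -> hit [28/3,35/3], descend [1, 3]
    N1 x:[28/3,47/3] y:[5,11] z:[-7,17] -> hit [28/3,11], descend [5, 8]
      N5 x:[28/3,13] y:[5,11] z:[-7,4] -> miss, prune
      N8 x:[28/3,47/3] y:[25/3,29/3] z:[6,17] -> hit [28/3,29/3] leaf, test {P10(miss), P12(miss)}
    N3 x:[38/3,52/3] y:[17/3,35/3] z:[19,29] -> miss, prune
  N9 x:[29/3,50/3] y:[32/3,56/3] z:[-12,25] -> hit [32/3,50/3], descend [4, 11]
    N4 x:[35/3,50/3] y:[41/3,56/3] z:[-12,22] -> hit [41/3,50/3], descend [7, 10]
      N7 x:[35/3,50/3] y:[41/3,56/3] z:[-12,-8] -> miss, prune
      N10 x:[41/3,15] y:[46/3,17] z:[16,22] -> miss, prune
    N11 x:[29/3,40/3] y:[32/3,52/3] z:[19,25] -> miss, prune

order=[0, 2, 1, 5, 8, 3, 9, 4, 7, 10, 11]  |boxes|=11  |leaves|=1  hit=miss

== RESULT ==
[0, 2, 1, 5, 8, 3, 9, 4, 7, 10, 11]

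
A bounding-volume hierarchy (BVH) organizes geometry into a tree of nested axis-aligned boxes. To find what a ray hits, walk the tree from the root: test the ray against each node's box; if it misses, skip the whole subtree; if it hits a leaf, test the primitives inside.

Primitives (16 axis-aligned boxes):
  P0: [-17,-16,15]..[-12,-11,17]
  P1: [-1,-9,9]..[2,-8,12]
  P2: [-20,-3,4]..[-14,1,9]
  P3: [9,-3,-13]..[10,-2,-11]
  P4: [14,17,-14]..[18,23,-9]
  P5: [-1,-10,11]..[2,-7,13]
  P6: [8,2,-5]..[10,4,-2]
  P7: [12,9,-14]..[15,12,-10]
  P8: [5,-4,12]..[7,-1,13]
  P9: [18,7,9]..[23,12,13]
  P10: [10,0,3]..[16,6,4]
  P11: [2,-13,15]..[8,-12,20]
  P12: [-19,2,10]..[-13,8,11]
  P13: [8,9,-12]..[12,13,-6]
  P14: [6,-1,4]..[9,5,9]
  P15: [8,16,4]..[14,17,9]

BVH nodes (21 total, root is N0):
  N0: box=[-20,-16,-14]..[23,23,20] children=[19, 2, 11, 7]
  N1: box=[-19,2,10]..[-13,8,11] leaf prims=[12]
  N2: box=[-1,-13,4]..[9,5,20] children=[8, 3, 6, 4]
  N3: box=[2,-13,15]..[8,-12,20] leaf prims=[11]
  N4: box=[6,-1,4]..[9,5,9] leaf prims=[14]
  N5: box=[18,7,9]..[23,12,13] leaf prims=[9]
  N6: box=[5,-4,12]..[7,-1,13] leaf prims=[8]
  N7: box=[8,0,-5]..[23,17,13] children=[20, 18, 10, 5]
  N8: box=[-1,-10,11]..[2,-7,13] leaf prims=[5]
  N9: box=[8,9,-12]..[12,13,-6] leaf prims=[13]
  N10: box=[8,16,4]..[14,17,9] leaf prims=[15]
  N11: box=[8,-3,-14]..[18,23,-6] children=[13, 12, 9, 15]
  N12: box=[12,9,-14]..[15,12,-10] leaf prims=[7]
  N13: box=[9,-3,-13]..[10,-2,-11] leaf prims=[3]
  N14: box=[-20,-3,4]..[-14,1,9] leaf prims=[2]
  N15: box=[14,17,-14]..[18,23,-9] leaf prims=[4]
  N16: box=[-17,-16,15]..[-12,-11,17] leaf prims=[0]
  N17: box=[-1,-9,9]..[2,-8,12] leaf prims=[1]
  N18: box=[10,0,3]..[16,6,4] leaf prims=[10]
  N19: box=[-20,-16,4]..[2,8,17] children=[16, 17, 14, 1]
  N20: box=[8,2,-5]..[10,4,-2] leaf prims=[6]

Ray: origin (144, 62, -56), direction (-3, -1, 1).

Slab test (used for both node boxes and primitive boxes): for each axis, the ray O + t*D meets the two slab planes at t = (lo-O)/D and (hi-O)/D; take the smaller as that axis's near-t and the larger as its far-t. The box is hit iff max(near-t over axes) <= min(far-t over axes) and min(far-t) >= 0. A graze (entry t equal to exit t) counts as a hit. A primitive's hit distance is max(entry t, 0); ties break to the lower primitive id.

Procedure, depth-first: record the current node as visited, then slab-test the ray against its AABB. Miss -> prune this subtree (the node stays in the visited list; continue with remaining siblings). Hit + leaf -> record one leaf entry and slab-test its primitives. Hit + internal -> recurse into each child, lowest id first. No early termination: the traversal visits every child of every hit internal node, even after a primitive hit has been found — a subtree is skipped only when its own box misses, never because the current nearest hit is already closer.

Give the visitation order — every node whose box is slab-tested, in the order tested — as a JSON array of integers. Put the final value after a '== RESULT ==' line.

Traverse from the root:
N0 x:[121/3,164/3] y:[39,78] z:[42,76] -> hit [42,164/3], descend [2, 7, 11, 19]
  N2 x:[45,145/3] y:[57,75] z:[60,76] -> miss, prune
  N7 x:[121/3,136/3] y:[45,62] z:[51,69] -> miss, prune
  N11 x:[42,136/3] y:[39,65] z:[42,50] -> hit [42,136/3], descend [9, 12, 13, 15]
    N9 x:[44,136/3] y:[49,53] z:[44,50] -> miss, prune
    N12 x:[43,44] y:[50,53] z:[42,46] -> miss, prune
    N13 x:[134/3,45] y:[64,65] z:[43,45] -> miss, prune
    N15 x:[42,130/3] y:[39,45] z:[42,47] -> hit [42,130/3] leaf, test {P4@t=42}
  N19 x:[142/3,164/3] y:[54,78] z:[60,73] -> miss, prune

9 AABB tests over nodes [0, 2, 7, 11, 9, 12, 13, 15, 19]; 1 leaf entered; closest P4.

== RESULT ==
[0, 2, 7, 11, 9, 12, 13, 15, 19]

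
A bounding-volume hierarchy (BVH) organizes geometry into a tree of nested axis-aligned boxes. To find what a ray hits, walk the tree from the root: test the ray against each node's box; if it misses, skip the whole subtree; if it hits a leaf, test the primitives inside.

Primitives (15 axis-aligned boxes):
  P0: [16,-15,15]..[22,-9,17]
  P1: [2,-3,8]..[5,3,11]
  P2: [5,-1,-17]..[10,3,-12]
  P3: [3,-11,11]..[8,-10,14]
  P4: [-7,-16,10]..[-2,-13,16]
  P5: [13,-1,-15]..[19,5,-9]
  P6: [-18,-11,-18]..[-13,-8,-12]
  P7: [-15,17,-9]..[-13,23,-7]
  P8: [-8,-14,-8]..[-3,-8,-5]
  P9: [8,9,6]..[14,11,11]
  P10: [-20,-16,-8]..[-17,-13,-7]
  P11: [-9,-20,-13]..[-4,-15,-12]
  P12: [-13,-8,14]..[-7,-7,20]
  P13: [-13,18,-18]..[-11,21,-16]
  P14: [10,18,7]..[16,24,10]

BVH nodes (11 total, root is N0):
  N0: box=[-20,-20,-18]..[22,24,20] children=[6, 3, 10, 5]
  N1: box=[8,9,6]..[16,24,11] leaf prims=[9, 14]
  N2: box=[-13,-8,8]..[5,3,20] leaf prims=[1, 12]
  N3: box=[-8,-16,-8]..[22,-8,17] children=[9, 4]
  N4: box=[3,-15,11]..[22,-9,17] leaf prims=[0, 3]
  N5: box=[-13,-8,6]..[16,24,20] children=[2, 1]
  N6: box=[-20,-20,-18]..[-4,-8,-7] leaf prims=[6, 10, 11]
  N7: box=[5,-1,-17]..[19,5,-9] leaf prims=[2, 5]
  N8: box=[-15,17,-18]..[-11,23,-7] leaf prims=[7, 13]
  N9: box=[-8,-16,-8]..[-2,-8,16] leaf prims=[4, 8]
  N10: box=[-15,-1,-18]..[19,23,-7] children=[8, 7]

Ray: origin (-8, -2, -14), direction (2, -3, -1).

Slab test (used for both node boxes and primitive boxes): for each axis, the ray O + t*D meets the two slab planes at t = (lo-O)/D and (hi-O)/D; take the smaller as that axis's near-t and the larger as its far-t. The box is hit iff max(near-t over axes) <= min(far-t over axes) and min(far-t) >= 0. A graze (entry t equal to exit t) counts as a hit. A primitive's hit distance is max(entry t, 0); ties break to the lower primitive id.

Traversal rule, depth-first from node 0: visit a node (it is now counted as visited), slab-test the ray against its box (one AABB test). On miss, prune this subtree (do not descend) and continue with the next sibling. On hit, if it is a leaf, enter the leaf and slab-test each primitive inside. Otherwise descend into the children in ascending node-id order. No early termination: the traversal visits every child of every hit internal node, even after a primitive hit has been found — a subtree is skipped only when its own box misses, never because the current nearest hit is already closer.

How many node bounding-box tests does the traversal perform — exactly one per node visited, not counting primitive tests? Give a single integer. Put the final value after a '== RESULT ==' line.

Walk:
N0 x:[-6,15] y:[-26/3,6] z:[-34,4] -> hit [-6,4], descend [3, 5, 6, 10]
  N3 x:[0,15] y:[2,14/3] z:[-31,-6] -> miss, prune
  N5 x:[-5/2,12] y:[-26/3,2] z:[-34,-20] -> miss, prune
  N6 x:[-6,2] y:[2,6] z:[-7,4] -> hit [2,2] leaf, test {P6(miss), P10(miss), P11(miss)}
  N10 x:[-7/2,27/2] y:[-25/3,-1/3] z:[-7,4] -> miss, prune

order=[0, 3, 5, 6, 10]  |boxes|=5  |leaves|=1  hit=miss

== RESULT ==
5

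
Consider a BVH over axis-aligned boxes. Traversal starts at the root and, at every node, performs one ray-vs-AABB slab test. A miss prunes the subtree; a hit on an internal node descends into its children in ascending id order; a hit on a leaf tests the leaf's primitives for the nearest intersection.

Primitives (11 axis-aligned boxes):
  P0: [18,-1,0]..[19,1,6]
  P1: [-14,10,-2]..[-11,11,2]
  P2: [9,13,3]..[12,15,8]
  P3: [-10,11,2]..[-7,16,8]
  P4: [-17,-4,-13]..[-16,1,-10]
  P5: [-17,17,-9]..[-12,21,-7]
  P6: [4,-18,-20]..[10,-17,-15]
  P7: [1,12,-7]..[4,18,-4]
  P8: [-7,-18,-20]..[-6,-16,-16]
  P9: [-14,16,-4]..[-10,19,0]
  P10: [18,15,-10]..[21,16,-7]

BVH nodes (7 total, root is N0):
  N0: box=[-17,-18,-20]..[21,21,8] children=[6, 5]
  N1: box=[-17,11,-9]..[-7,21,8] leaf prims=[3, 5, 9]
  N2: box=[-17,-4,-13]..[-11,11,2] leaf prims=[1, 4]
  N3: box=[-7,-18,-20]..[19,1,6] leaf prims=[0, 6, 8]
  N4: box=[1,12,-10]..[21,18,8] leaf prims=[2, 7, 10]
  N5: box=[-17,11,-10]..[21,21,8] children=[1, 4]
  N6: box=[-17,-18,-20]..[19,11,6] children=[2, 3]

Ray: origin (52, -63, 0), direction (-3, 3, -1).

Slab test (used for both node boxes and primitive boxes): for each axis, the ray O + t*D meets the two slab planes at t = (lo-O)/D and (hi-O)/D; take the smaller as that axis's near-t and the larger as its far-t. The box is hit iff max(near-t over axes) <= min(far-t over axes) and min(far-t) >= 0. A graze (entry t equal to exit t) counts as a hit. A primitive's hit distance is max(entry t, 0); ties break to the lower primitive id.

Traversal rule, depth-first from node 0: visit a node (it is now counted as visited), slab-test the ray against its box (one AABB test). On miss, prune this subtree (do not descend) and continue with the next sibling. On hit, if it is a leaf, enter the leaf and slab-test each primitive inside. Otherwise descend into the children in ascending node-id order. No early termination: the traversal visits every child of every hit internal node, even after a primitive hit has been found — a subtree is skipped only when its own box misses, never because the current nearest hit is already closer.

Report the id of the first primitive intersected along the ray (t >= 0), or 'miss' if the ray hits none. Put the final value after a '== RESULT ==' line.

Walk:
N0 x:[31/3,23] y:[15,28] z:[-8,20] -> hit [15,20], descend [5, 6]
  N5 x:[31/3,23] y:[74/3,28] z:[-8,10] -> miss, prune
  N6 x:[11,23] y:[15,74/3] z:[-6,20] -> hit [15,20], descend [2, 3]
    N2 x:[21,23] y:[59/3,74/3] z:[-2,13] -> miss, prune
    N3 x:[11,59/3] y:[15,64/3] z:[-6,20] -> hit [15,59/3] leaf, test {P0(miss), P6@t=15, P8(miss)}

5 AABB tests over nodes [0, 5, 6, 2, 3]; 1 leaf entered; closest P6.

== RESULT ==
6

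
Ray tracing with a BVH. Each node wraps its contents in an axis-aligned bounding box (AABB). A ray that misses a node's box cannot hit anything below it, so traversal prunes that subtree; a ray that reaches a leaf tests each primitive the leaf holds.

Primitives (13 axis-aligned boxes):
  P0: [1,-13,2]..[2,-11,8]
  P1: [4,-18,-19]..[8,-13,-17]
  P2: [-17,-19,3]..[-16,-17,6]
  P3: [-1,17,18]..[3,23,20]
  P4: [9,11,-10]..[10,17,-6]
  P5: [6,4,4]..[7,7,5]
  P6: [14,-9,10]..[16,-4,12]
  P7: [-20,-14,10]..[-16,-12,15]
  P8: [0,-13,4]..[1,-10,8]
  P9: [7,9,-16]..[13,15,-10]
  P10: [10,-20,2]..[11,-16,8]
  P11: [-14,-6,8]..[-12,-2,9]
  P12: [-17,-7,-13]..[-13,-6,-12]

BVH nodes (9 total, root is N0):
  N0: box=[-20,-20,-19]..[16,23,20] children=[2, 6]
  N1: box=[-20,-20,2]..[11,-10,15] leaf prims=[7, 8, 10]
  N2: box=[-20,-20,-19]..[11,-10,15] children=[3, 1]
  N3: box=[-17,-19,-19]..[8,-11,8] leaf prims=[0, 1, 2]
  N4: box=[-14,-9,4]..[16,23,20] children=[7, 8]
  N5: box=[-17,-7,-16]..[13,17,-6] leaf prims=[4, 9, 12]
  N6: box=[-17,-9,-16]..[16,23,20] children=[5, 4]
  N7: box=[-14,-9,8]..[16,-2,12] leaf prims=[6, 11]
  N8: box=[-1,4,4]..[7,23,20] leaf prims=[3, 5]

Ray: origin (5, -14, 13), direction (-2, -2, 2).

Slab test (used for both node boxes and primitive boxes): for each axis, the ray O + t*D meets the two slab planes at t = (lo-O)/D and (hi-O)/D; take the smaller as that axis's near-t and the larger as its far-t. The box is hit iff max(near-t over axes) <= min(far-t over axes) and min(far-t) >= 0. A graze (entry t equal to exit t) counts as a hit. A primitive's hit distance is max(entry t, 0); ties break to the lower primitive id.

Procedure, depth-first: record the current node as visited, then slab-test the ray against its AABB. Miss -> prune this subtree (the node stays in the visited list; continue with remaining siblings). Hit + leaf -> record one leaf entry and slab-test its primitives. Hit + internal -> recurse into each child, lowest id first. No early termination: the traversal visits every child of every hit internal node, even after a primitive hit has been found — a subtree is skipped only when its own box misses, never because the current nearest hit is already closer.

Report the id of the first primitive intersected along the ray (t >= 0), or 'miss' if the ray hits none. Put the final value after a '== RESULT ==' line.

Traverse from the root:
N0 x:[-11/2,25/2] y:[-37/2,3] z:[-16,7/2] -> hit [-11/2,3], descend [2, 6]
  N2 x:[-3,25/2] y:[-2,3] z:[-16,1] -> hit [-2,1], descend [1, 3]
    N1 x:[-3,25/2] y:[-2,3] z:[-11/2,1] -> hit [-2,1] leaf, test {P7(miss), P8(miss), P10(miss)}
    N3 x:[-3/2,11] y:[-3/2,5/2] z:[-16,-5/2] -> miss, prune
  N6 x:[-11/2,11] y:[-37/2,-5/2] z:[-29/2,7/2] -> miss, prune

order=[0, 2, 1, 3, 6]  |boxes|=5  |leaves|=1  hit=miss

== RESULT ==
miss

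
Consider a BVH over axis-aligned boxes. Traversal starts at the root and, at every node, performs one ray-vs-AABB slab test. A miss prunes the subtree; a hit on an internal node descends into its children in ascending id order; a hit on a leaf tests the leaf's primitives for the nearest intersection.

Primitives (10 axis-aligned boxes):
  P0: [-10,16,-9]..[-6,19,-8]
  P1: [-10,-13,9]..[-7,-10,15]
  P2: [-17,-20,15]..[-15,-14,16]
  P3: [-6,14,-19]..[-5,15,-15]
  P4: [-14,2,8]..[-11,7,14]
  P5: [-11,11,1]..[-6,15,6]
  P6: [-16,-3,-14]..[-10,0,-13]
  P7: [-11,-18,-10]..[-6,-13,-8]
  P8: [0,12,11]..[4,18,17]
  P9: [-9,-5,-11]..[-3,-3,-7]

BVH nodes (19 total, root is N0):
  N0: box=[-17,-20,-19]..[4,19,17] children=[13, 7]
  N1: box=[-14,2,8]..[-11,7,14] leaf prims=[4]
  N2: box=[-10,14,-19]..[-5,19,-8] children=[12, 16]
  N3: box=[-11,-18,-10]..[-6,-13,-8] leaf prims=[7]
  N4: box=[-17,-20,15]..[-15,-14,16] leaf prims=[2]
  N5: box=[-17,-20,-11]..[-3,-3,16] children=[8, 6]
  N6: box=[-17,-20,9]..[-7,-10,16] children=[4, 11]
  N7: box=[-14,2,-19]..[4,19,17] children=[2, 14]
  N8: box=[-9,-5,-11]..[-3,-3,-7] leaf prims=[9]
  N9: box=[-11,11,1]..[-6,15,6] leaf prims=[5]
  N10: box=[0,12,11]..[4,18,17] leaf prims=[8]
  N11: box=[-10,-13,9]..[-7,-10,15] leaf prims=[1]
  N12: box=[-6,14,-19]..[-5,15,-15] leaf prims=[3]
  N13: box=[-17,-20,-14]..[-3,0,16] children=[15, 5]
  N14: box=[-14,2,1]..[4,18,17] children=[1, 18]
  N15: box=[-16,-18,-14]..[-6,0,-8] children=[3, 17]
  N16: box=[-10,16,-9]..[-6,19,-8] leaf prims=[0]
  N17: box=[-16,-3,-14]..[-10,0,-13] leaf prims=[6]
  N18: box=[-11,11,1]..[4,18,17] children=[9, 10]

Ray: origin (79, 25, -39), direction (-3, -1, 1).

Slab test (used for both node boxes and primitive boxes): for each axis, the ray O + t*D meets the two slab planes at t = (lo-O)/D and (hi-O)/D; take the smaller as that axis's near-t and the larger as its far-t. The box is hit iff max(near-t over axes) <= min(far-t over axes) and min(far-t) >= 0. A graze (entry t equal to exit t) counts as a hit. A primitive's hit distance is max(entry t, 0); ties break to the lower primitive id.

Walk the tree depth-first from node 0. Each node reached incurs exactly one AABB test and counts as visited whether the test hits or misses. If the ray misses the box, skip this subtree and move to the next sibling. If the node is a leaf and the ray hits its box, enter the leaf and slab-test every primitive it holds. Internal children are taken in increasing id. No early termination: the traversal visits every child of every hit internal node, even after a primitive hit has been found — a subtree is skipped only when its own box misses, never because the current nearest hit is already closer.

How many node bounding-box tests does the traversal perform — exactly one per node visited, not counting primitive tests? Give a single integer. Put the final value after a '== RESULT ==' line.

Traverse from the root:
N0 x:[25,32] y:[6,45] z:[20,56] -> hit [25,32], descend [7, 13]
  N7 x:[25,31] y:[6,23] z:[20,56] -> miss, prune
  N13 x:[82/3,32] y:[25,45] z:[25,55] -> hit [82/3,32], descend [5, 15]
    N5 x:[82/3,32] y:[28,45] z:[28,55] -> hit [28,32], descend [6, 8]
      N6 x:[86/3,32] y:[35,45] z:[48,55] -> miss, prune
      N8 x:[82/3,88/3] y:[28,30] z:[28,32] -> hit [28,88/3] leaf, test {P9@t=28}
    N15 x:[85/3,95/3] y:[25,43] z:[25,31] -> hit [85/3,31], descend [3, 17]
      N3 x:[85/3,30] y:[38,43] z:[29,31] -> miss, prune
      N17 x:[89/3,95/3] y:[25,28] z:[25,26] -> miss, prune

Visited [0, 7, 13, 5, 6, 8, 15, 3, 17]. Tests: 9 box, 1 leaf. Nearest: P9.

== RESULT ==
9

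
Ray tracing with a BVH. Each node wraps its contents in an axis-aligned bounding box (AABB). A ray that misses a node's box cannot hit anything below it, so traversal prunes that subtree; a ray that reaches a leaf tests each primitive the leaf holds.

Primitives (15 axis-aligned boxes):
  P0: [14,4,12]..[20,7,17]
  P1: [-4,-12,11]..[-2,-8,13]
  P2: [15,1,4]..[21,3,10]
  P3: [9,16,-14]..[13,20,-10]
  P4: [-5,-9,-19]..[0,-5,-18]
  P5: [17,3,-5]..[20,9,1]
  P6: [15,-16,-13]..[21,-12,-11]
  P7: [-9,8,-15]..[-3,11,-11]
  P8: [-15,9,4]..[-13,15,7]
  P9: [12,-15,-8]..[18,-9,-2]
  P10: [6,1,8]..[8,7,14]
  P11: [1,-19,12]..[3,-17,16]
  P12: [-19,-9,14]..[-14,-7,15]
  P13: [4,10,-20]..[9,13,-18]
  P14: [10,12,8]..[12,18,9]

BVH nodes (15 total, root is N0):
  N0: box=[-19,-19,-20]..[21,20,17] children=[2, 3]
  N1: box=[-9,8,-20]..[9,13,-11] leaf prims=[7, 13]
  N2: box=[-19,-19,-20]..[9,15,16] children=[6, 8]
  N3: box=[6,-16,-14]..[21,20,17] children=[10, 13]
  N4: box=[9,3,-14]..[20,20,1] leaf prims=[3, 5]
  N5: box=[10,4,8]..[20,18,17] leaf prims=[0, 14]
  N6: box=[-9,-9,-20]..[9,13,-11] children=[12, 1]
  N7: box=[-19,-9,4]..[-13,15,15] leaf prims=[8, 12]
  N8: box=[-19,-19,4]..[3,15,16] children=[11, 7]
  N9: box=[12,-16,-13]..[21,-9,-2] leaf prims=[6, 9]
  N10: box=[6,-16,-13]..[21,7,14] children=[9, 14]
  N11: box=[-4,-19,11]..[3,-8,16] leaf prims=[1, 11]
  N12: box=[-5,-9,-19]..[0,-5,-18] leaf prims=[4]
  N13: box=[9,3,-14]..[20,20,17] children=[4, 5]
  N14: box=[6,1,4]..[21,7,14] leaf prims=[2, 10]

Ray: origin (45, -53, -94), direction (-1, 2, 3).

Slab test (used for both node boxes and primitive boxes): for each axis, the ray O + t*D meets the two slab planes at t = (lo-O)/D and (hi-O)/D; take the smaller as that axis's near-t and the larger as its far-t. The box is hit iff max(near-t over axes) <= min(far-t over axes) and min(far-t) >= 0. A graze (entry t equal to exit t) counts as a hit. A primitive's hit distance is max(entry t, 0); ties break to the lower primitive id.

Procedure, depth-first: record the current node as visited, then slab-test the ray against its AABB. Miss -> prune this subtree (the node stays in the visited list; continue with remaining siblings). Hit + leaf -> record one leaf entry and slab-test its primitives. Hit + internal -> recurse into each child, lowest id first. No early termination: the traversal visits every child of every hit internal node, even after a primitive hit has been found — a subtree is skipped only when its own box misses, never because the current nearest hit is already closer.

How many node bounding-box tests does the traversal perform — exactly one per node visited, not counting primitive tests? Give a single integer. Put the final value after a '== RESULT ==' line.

Walk:
N0 x:[24,64] y:[17,73/2] z:[74/3,37] -> hit [74/3,73/2], descend [2, 3]
  N2 x:[36,64] y:[17,34] z:[74/3,110/3] -> miss, prune
  N3 x:[24,39] y:[37/2,73/2] z:[80/3,37] -> hit [80/3,73/2], descend [10, 13]
    N10 x:[24,39] y:[37/2,30] z:[27,36] -> hit [27,30], descend [9, 14]
      N9 x:[24,33] y:[37/2,22] z:[27,92/3] -> miss, prune
      N14 x:[24,39] y:[27,30] z:[98/3,36] -> miss, prune
    N13 x:[25,36] y:[28,73/2] z:[80/3,37] -> hit [28,36], descend [4, 5]
      N4 x:[25,36] y:[28,73/2] z:[80/3,95/3] -> hit [28,95/3] leaf, test {P3(miss), P5(miss)}
      N5 x:[25,35] y:[57/2,71/2] z:[34,37] -> hit [34,35] leaf, test {P0(miss), P14@t=34}

Visited [0, 2, 3, 10, 9, 14, 13, 4, 5]. Tests: 9 box, 2 leaf. Nearest: P14.

== RESULT ==
9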